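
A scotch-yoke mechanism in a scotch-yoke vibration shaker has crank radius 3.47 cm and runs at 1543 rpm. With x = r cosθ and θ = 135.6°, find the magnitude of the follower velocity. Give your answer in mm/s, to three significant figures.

ω = 161.6 rad/s (from 1543 rpm).
x = r cosθ ⇒ ẋ = −rω sinθ.
|v| = rω|sinθ| = 0.0347·161.6·|sin 135.6°| = 3.923 m/s = 3923 mm/s.

3920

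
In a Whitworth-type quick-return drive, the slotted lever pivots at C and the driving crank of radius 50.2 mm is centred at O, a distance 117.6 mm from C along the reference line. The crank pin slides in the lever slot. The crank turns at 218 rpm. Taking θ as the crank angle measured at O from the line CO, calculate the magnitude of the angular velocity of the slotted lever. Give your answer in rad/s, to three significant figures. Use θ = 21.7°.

6.69

ω = 22.83 rad/s (from 218 rpm).
Crank pin A relative to C: A = (d + r cosθ, r sinθ); lever angle φ = atan2(r sinθ, d + r cosθ).
Differentiating tanφ: φ̇ = rω(d cosθ + r)/(d² + r² + 2dr cosθ).
d² + r² + 2dr cosθ = |CA|² = 0.0273201 m²;  d cosθ + r = +0.15947 m.
|ω_lever| = |0.0502·22.83·+0.15947| / 0.0273201 = 6.6892 rad/s.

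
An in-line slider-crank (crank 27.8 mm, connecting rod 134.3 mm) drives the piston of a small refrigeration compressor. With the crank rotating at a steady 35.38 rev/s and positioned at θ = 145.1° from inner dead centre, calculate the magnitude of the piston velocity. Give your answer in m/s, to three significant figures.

2.93

ω = 2π·35.4 = 222.3 rad/s
For an in-line slider-crank, x = r cosθ + √(L² − r² sin²θ), so v = −rω sinθ·[1 + r cosθ/√(L² − r² sin²θ)].
With r = 0.0278 m, L = 0.1343 m, θ = 145.1°: √(L² − r² sin²θ) = 0.13335 m.
v = −0.0278·222.3·0.57215·[1 + 0.0278·-0.82015/0.13335] = -2.9313 m/s.
|v| = 2.9313 m/s.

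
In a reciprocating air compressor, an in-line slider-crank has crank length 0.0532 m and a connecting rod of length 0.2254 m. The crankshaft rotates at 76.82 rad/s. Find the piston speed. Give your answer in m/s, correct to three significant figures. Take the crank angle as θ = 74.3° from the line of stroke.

4.19

ω = 76.82 rad/s
For an in-line slider-crank, x = r cosθ + √(L² − r² sin²θ), so v = −rω sinθ·[1 + r cosθ/√(L² − r² sin²θ)].
With r = 0.0532 m, L = 0.2254 m, θ = 74.3°: √(L² − r² sin²θ) = 0.2195 m.
v = −0.0532·76.82·0.96269·[1 + 0.0532·0.27060/0.2195] = -4.1924 m/s.
|v| = 4.1924 m/s.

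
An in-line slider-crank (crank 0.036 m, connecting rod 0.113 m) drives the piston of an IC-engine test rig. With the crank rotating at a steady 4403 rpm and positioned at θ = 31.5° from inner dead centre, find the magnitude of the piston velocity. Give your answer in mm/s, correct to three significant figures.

11100

ω = 2π·4403/60 = 461.1 rad/s
For an in-line slider-crank, x = r cosθ + √(L² − r² sin²θ), so v = −rω sinθ·[1 + r cosθ/√(L² − r² sin²θ)].
With r = 0.036 m, L = 0.113 m, θ = 31.5°: √(L² − r² sin²θ) = 0.11142 m.
v = −0.036·461.1·0.52250·[1 + 0.036·0.85264/0.11142] = -11.062 m/s.
|v| = 11.062 m/s = 11062 mm/s.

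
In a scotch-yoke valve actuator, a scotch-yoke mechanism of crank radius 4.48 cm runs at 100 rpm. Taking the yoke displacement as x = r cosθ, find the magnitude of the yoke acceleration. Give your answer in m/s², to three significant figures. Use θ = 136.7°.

ω = 10.47 rad/s (from 100 rpm).
x = r cosθ ⇒ ẍ = −rω² cosθ (ω constant).
|a| = rω²|cosθ| = 0.0448·(10.47)²·|cos 136.7°| = 3.5755 m/s².

3.58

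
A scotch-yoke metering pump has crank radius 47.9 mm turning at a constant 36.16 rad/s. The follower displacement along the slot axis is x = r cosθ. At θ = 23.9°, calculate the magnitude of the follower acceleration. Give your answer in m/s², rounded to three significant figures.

57.3

ω = 36.16 rad/s
x = r cosθ ⇒ ẍ = −rω² cosθ (ω constant).
|a| = rω²|cosθ| = 0.0479·(36.16)²·|cos 23.9°| = 57.261 m/s².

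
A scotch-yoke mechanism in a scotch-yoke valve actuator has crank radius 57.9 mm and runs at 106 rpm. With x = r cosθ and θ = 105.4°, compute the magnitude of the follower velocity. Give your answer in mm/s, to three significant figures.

620

ω = 11.1 rad/s (from 106 rpm).
x = r cosθ ⇒ ẋ = −rω sinθ.
|v| = rω|sinθ| = 0.0579·11.1·|sin 105.4°| = 0.61963 m/s = 619.63 mm/s.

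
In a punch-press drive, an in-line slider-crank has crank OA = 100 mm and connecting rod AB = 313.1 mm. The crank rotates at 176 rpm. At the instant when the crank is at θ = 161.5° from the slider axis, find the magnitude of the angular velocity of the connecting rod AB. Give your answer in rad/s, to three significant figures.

ω = 18.43 rad/s (converted from 176 rpm).
The rod makes angle φ with the slider axis where L sinφ = r sinθ; differentiating, L cosφ·φ̇ = r ω cosθ.
L cosφ = √(L² − r² sin²θ) = 0.31149 m.
|ω_rod| = r ω |cosθ| / √(L² − r² sin²θ) = 0.1·18.43·0.94832/0.31149 = 5.6112 rad/s.

5.61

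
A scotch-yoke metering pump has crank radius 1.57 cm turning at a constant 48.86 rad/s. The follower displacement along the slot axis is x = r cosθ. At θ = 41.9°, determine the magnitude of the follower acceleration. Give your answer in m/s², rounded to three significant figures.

ω = 48.86 rad/s
x = r cosθ ⇒ ẍ = −rω² cosθ (ω constant).
|a| = rω²|cosθ| = 0.0157·(48.86)²·|cos 41.9°| = 27.897 m/s².

27.9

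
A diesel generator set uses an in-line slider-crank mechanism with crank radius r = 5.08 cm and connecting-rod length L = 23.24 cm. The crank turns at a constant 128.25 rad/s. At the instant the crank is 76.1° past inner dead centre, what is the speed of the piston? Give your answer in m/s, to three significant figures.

6.66

ω = 128.2 rad/s
For an in-line slider-crank, x = r cosθ + √(L² − r² sin²θ), so v = −rω sinθ·[1 + r cosθ/√(L² − r² sin²θ)].
With r = 0.0508 m, L = 0.2324 m, θ = 76.1°: √(L² − r² sin²θ) = 0.22711 m.
v = −0.0508·128.2·0.97072·[1 + 0.0508·0.24023/0.22711] = -6.6642 m/s.
|v| = 6.6642 m/s.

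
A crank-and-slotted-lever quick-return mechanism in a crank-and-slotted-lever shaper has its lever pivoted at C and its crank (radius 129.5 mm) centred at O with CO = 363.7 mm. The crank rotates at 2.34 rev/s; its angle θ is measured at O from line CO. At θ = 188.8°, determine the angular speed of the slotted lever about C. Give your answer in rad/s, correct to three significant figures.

7.82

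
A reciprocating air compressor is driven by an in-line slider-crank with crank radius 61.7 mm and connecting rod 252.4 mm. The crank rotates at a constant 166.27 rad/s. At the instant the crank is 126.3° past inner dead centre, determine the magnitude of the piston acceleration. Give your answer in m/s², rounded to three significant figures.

ω = 166.3 rad/s
x(θ) = r cosθ + √(L² − r² sin²θ); with ω constant, a = ω²·d²x/dθ².
d²x/dθ² = −r cosθ − r²(cos2θ)/√u − r⁴ sin²2θ/(4u^{3/2}),  u = L² − r² sin²θ = 0.0612331 m².
Substituting r = 0.0617 m, L = 0.2524 m, θ = 126.3°: d²x/dθ² = +0.04091 m.
a = ω²·d²x/dθ² = (166.3)²·(+0.04091) = +1131 m/s²;  |a| = 1131 m/s².

1130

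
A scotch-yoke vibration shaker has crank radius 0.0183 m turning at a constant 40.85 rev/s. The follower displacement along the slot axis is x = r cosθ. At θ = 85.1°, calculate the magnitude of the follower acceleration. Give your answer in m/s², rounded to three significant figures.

ω = 256.7 rad/s (from 40.85 rev/s).
x = r cosθ ⇒ ẍ = −rω² cosθ (ω constant).
|a| = rω²|cosθ| = 0.0183·(256.7)²·|cos 85.1°| = 102.98 m/s².

103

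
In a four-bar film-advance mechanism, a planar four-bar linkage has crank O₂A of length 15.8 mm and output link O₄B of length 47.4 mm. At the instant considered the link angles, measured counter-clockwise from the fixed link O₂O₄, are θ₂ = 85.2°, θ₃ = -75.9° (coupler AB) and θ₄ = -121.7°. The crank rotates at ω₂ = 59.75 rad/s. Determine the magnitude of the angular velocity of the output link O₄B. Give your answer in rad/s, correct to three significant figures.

9.00

ω₂ = 59.75 rad/s
Differentiating the loop-closure r₂e^{iθ₂}+r₃e^{iθ₃}=r₁+r₄e^{iθ₄} gives r₂ω₂e^{iθ₂}+r₃ω₃e^{iθ₃}=r₄ω₄e^{iθ₄}.
Eliminating the other unknown: ω₄ = r₂ω₂ sin(θ₂−θ₃) / [r₄ sin(θ₄−θ₃)].
Numerator sine = +0.32392; denominator sine = -0.71691.
Result = 0.0158·59.75·(+0.32392) / (0.0474·(-0.71691)) = -8.9988 rad/s; magnitude 8.9988 rad/s.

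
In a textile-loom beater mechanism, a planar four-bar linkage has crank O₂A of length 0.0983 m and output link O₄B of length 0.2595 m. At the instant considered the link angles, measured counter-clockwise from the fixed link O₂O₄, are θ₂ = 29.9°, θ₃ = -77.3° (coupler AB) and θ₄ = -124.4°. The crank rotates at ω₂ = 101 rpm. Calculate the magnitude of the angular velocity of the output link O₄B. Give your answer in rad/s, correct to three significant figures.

5.22

ω₂ = 10.58 rad/s (from 101 rpm).
Differentiating the loop-closure r₂e^{iθ₂}+r₃e^{iθ₃}=r₁+r₄e^{iθ₄} gives r₂ω₂e^{iθ₂}+r₃ω₃e^{iθ₃}=r₄ω₄e^{iθ₄}.
Eliminating the other unknown: ω₄ = r₂ω₂ sin(θ₂−θ₃) / [r₄ sin(θ₄−θ₃)].
Numerator sine = +0.95528; denominator sine = -0.73254.
Result = 0.0983·10.58·(+0.95528) / (0.2595·(-0.73254)) = -5.2247 rad/s; magnitude 5.2247 rad/s.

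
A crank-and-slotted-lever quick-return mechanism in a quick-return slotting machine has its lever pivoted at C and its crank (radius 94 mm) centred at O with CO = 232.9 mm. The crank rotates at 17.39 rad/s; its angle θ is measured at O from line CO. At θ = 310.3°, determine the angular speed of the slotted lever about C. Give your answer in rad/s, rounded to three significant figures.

ω = 17.39 rad/s
Crank pin A relative to C: A = (d + r cosθ, r sinθ); lever angle φ = atan2(r sinθ, d + r cosθ).
Differentiating tanφ: φ̇ = rω(d cosθ + r)/(d² + r² + 2dr cosθ).
d² + r² + 2dr cosθ = |CA|² = 0.0913982 m²;  d cosθ + r = +0.24464 m.
|ω_lever| = |0.094·17.39·+0.24464| / 0.0913982 = 4.3753 rad/s.

4.38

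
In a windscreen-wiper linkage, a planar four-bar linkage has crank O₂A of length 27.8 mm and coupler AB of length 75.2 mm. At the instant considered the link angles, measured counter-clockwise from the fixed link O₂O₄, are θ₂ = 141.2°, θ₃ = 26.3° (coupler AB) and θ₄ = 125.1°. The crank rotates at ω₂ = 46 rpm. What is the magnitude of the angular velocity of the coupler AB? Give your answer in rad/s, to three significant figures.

ω₂ = 4.817 rad/s (from 46 rpm).
Differentiating the loop-closure r₂e^{iθ₂}+r₃e^{iθ₃}=r₁+r₄e^{iθ₄} gives r₂ω₂e^{iθ₂}+r₃ω₃e^{iθ₃}=r₄ω₄e^{iθ₄}.
Eliminating the other unknown: ω₃ = r₂ω₂ sin(θ₄−θ₂) / [r₃ sin(θ₃−θ₄)].
Numerator sine = -0.27731; denominator sine = -0.98823.
Result = 0.0278·4.817·(-0.27731) / (0.0752·(-0.98823)) = +0.49972 rad/s; magnitude 0.49972 rad/s.

0.500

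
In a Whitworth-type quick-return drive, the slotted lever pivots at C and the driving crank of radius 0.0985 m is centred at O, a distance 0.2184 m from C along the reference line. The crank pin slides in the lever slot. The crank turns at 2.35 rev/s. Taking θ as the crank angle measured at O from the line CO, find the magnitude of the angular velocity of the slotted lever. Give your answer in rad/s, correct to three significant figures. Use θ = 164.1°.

ω = 14.77 rad/s (from 2.35 rev/s).
Crank pin A relative to C: A = (d + r cosθ, r sinθ); lever angle φ = atan2(r sinθ, d + r cosθ).
Differentiating tanφ: φ̇ = rω(d cosθ + r)/(d² + r² + 2dr cosθ).
d² + r² + 2dr cosθ = |CA|² = 0.0160221 m²;  d cosθ + r = -0.11154 m.
|ω_lever| = |0.0985·14.77·-0.11154| / 0.0160221 = 10.125 rad/s.

10.1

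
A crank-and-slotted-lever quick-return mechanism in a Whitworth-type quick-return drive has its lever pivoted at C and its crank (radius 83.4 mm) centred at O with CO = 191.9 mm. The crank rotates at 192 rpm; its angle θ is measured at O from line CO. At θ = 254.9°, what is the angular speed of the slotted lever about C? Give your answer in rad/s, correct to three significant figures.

ω = 20.11 rad/s (from 192 rpm).
Crank pin A relative to C: A = (d + r cosθ, r sinθ); lever angle φ = atan2(r sinθ, d + r cosθ).
Differentiating tanφ: φ̇ = rω(d cosθ + r)/(d² + r² + 2dr cosθ).
d² + r² + 2dr cosθ = |CA|² = 0.0354427 m²;  d cosθ + r = +0.033409 m.
|ω_lever| = |0.0834·20.11·+0.033409| / 0.0354427 = 1.5806 rad/s.

1.58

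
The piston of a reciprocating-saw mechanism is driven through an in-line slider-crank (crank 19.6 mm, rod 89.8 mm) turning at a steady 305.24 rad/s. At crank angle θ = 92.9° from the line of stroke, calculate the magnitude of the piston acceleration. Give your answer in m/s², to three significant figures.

499

ω = 305.2 rad/s
x(θ) = r cosθ + √(L² − r² sin²θ); with ω constant, a = ω²·d²x/dθ².
d²x/dθ² = −r cosθ − r²(cos2θ)/√u − r⁴ sin²2θ/(4u^{3/2}),  u = L² − r² sin²θ = 0.00768086 m².
Substituting r = 0.0196 m, L = 0.0898 m, θ = 92.9°: d²x/dθ² = +0.005352 m.
a = ω²·d²x/dθ² = (305.2)²·(+0.005352) = +498.65 m/s²;  |a| = 498.65 m/s².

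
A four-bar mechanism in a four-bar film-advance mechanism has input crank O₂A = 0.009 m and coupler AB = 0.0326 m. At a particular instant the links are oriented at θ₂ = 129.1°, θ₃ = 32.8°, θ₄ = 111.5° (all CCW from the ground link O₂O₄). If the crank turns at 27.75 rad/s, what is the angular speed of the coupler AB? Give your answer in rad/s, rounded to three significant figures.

2.36

ω₂ = 27.75 rad/s
Differentiating the loop-closure r₂e^{iθ₂}+r₃e^{iθ₃}=r₁+r₄e^{iθ₄} gives r₂ω₂e^{iθ₂}+r₃ω₃e^{iθ₃}=r₄ω₄e^{iθ₄}.
Eliminating the other unknown: ω₃ = r₂ω₂ sin(θ₄−θ₂) / [r₃ sin(θ₃−θ₄)].
Numerator sine = -0.30237; denominator sine = -0.98061.
Result = 0.009·27.75·(-0.30237) / (0.0326·(-0.98061)) = +2.3623 rad/s; magnitude 2.3623 rad/s.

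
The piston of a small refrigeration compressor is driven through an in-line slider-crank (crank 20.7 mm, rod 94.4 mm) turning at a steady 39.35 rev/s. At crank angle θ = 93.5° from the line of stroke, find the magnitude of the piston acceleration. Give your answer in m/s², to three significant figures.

359

ω = 2π·39.4 = 247.2 rad/s
x(θ) = r cosθ + √(L² − r² sin²θ); with ω constant, a = ω²·d²x/dθ².
d²x/dθ² = −r cosθ − r²(cos2θ)/√u − r⁴ sin²2θ/(4u^{3/2}),  u = L² − r² sin²θ = 0.00848447 m².
Substituting r = 0.0207 m, L = 0.0944 m, θ = 93.5°: d²x/dθ² = +0.00588 m.
a = ω²·d²x/dθ² = (247.2)²·(+0.00588) = +359.44 m/s²;  |a| = 359.44 m/s².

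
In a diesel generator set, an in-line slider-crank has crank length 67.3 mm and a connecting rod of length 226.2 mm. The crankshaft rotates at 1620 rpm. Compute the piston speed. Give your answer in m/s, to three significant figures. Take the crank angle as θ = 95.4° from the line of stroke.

11.0

ω = 2π·1620/60 = 169.6 rad/s
For an in-line slider-crank, x = r cosθ + √(L² − r² sin²θ), so v = −rω sinθ·[1 + r cosθ/√(L² − r² sin²θ)].
With r = 0.0673 m, L = 0.2262 m, θ = 95.4°: √(L² − r² sin²θ) = 0.21605 m.
v = −0.0673·169.6·0.99556·[1 + 0.0673·-0.09411/0.21605] = -11.033 m/s.
|v| = 11.033 m/s.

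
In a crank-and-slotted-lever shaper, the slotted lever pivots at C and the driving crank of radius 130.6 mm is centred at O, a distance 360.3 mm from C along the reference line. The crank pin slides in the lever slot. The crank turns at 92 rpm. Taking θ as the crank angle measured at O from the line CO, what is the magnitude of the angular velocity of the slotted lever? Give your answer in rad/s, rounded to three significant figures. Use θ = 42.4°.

2.31

ω = 9.634 rad/s (from 92 rpm).
Crank pin A relative to C: A = (d + r cosθ, r sinθ); lever angle φ = atan2(r sinθ, d + r cosθ).
Differentiating tanφ: φ̇ = rω(d cosθ + r)/(d² + r² + 2dr cosθ).
d² + r² + 2dr cosθ = |CA|² = 0.216369 m²;  d cosθ + r = +0.39667 m.
|ω_lever| = |0.1306·9.634·+0.39667| / 0.216369 = 2.3067 rad/s.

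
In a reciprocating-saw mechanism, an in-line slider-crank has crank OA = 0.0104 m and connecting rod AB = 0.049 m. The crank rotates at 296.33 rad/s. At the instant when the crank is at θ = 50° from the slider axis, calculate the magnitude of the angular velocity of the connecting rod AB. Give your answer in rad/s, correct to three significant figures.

41.0

ω = 296.3 rad/s
The rod makes angle φ with the slider axis where L sinφ = r sinθ; differentiating, L cosφ·φ̇ = r ω cosθ.
L cosφ = √(L² − r² sin²θ) = 0.048348 m.
|ω_rod| = r ω |cosθ| / √(L² − r² sin²θ) = 0.0104·296.3·0.64279/0.048348 = 40.973 rad/s.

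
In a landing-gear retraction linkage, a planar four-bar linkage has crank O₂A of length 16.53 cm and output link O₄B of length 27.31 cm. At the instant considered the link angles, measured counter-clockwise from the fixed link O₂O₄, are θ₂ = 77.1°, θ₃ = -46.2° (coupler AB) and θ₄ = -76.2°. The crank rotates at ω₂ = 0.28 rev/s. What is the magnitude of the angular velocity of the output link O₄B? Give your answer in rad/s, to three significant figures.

1.78

ω₂ = 1.759 rad/s (from 0.28 rev/s).
Differentiating the loop-closure r₂e^{iθ₂}+r₃e^{iθ₃}=r₁+r₄e^{iθ₄} gives r₂ω₂e^{iθ₂}+r₃ω₃e^{iθ₃}=r₄ω₄e^{iθ₄}.
Eliminating the other unknown: ω₄ = r₂ω₂ sin(θ₂−θ₃) / [r₄ sin(θ₄−θ₃)].
Numerator sine = +0.83581; denominator sine = -0.50000.
Result = 0.1653·1.759·(+0.83581) / (0.2731·(-0.50000)) = -1.78 rad/s; magnitude 1.78 rad/s.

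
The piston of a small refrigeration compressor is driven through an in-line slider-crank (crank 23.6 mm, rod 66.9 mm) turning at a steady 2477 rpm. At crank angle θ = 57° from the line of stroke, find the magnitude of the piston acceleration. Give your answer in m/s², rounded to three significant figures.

643

ω = 2π·2477/60 = 259.4 rad/s
x(θ) = r cosθ + √(L² − r² sin²θ); with ω constant, a = ω²·d²x/dθ².
d²x/dθ² = −r cosθ − r²(cos2θ)/√u − r⁴ sin²2θ/(4u^{3/2}),  u = L² − r² sin²θ = 0.00408386 m².
Substituting r = 0.0236 m, L = 0.0669 m, θ = 57°: d²x/dθ² = -0.0095566 m.
a = ω²·d²x/dθ² = (259.4)²·(-0.0095566) = -643 m/s²;  |a| = 643 m/s².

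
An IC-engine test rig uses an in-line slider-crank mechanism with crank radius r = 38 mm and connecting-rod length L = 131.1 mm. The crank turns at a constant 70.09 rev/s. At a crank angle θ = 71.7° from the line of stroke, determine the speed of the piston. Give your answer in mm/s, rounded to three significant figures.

ω = 2π·70.1 = 440.4 rad/s
For an in-line slider-crank, x = r cosθ + √(L² − r² sin²θ), so v = −rω sinθ·[1 + r cosθ/√(L² − r² sin²θ)].
With r = 0.038 m, L = 0.1311 m, θ = 71.7°: √(L² − r² sin²θ) = 0.12604 m.
v = −0.038·440.4·0.94943·[1 + 0.038·0.31399/0.12604] = -17.393 m/s.
|v| = 17.393 m/s = 17393 mm/s.

17400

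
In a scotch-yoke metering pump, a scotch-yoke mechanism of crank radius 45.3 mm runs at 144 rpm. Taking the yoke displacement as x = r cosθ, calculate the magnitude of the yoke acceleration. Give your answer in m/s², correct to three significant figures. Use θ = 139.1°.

ω = 15.08 rad/s (from 144 rpm).
x = r cosθ ⇒ ẍ = −rω² cosθ (ω constant).
|a| = rω²|cosθ| = 0.0453·(15.08)²·|cos 139.1°| = 7.7861 m/s².

7.79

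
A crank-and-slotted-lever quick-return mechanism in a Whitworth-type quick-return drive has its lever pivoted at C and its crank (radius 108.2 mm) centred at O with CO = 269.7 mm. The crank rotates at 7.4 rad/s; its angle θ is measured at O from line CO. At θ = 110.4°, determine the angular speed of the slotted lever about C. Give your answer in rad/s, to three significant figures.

ω = 7.4 rad/s
Crank pin A relative to C: A = (d + r cosθ, r sinθ); lever angle φ = atan2(r sinθ, d + r cosθ).
Differentiating tanφ: φ̇ = rω(d cosθ + r)/(d² + r² + 2dr cosθ).
d² + r² + 2dr cosθ = |CA|² = 0.0641016 m²;  d cosθ + r = +0.01419 m.
|ω_lever| = |0.1082·7.4·+0.01419| / 0.0641016 = 0.17725 rad/s.

0.177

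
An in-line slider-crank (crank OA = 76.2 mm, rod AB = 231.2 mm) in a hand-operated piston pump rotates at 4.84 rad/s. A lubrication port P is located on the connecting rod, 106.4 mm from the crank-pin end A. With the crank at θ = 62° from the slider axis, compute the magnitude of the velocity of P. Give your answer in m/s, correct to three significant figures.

0.362

ω = 4.84 rad/s.  Crank-pin speed |V_A| = rω = 0.36881 m/s, perpendicular to OA.
Rod angle: sinφ = −(r/L) sinθ ⇒ φ = -16.918°; ω_rod = −rω cosθ/√(L²−r²sin²θ) = -0.78277 rad/s.
V_P = V_A + ω_rod × AP, with AP = 0.1064 m along the rod.
Components: V_Px = −rω sinθ − a·ω_rod·sinφ = -0.34988 m/s;  V_Py = rω cosθ + a·ω_rod·cosφ = +0.093462 m/s.
|V_P| = √(V_Px² + V_Py²) = 0.36214 m/s.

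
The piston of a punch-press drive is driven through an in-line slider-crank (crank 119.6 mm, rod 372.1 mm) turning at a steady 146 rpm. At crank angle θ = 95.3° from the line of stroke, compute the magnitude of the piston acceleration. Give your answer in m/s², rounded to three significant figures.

11.9

ω = 2π·146/60 = 15.29 rad/s
x(θ) = r cosθ + √(L² − r² sin²θ); with ω constant, a = ω²·d²x/dθ².
d²x/dθ² = −r cosθ − r²(cos2θ)/√u − r⁴ sin²2θ/(4u^{3/2}),  u = L² − r² sin²θ = 0.124276 m².
Substituting r = 0.1196 m, L = 0.3721 m, θ = 95.3°: d²x/dθ² = +0.050892 m.
a = ω²·d²x/dθ² = (15.29)²·(+0.050892) = +11.896 m/s²;  |a| = 11.896 m/s².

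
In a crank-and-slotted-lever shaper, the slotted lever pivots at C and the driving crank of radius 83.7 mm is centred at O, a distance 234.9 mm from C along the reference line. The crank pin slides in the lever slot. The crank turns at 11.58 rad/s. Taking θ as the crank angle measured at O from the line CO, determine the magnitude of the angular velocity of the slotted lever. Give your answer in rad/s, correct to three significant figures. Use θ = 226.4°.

ω = 11.58 rad/s
Crank pin A relative to C: A = (d + r cosθ, r sinθ); lever angle φ = atan2(r sinθ, d + r cosθ).
Differentiating tanφ: φ̇ = rω(d cosθ + r)/(d² + r² + 2dr cosθ).
d² + r² + 2dr cosθ = |CA|² = 0.0350663 m²;  d cosθ + r = -0.078292 m.
|ω_lever| = |0.0837·11.58·-0.078292| / 0.0350663 = 2.164 rad/s.

2.16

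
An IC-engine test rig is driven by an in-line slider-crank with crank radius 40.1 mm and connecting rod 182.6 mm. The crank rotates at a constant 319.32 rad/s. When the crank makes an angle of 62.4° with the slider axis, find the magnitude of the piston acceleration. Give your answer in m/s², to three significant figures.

1380

ω = 319.3 rad/s
x(θ) = r cosθ + √(L² − r² sin²θ); with ω constant, a = ω²·d²x/dθ².
d²x/dθ² = −r cosθ − r²(cos2θ)/√u − r⁴ sin²2θ/(4u^{3/2}),  u = L² − r² sin²θ = 0.0320799 m².
Substituting r = 0.0401 m, L = 0.1826 m, θ = 62.4°: d²x/dθ² = -0.01353 m.
a = ω²·d²x/dθ² = (319.3)²·(-0.01353) = -1379.6 m/s²;  |a| = 1379.6 m/s².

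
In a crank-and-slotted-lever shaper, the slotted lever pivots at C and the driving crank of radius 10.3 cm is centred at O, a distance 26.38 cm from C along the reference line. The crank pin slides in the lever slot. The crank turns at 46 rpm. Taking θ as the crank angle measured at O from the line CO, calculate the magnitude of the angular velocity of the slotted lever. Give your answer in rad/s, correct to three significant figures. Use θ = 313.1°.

ω = 4.817 rad/s (from 46 rpm).
Crank pin A relative to C: A = (d + r cosθ, r sinθ); lever angle φ = atan2(r sinθ, d + r cosθ).
Differentiating tanφ: φ̇ = rω(d cosθ + r)/(d² + r² + 2dr cosθ).
d² + r² + 2dr cosθ = |CA|² = 0.11733 m²;  d cosθ + r = +0.28325 m.
|ω_lever| = |0.103·4.817·+0.28325| / 0.11733 = 1.1978 rad/s.

1.20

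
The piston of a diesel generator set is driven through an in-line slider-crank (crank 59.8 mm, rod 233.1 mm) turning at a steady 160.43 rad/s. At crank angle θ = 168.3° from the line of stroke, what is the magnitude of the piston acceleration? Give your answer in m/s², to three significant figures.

ω = 160.4 rad/s
x(θ) = r cosθ + √(L² − r² sin²θ); with ω constant, a = ω²·d²x/dθ².
d²x/dθ² = −r cosθ − r²(cos2θ)/√u − r⁴ sin²2θ/(4u^{3/2}),  u = L² − r² sin²θ = 0.0541886 m².
Substituting r = 0.0598 m, L = 0.2331 m, θ = 168.3°: d²x/dθ² = +0.044419 m.
a = ω²·d²x/dθ² = (160.4)²·(+0.044419) = +1143.2 m/s²;  |a| = 1143.2 m/s².

1140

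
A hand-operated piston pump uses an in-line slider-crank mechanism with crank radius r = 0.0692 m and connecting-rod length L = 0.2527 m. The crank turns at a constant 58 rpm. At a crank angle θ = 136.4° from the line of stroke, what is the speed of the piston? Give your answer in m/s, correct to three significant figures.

ω = 2π·58/60 = 6.074 rad/s
For an in-line slider-crank, x = r cosθ + √(L² − r² sin²θ), so v = −rω sinθ·[1 + r cosθ/√(L² − r² sin²θ)].
With r = 0.0692 m, L = 0.2527 m, θ = 136.4°: √(L² − r² sin²θ) = 0.24815 m.
v = −0.0692·6.074·0.68962·[1 + 0.0692·-0.72417/0.24815] = -0.23132 m/s.
|v| = 0.23132 m/s.

0.231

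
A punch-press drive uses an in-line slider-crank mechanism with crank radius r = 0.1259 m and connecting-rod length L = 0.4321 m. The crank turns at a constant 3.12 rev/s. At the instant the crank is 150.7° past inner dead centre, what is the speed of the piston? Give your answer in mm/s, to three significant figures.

898

ω = 2π·3.12 = 19.6 rad/s
For an in-line slider-crank, x = r cosθ + √(L² − r² sin²θ), so v = −rω sinθ·[1 + r cosθ/√(L² − r² sin²θ)].
With r = 0.1259 m, L = 0.4321 m, θ = 150.7°: √(L² − r² sin²θ) = 0.42768 m.
v = −0.1259·19.6·0.48938·[1 + 0.1259·-0.87207/0.42768] = -0.89777 m/s.
|v| = 0.89777 m/s = 897.77 mm/s.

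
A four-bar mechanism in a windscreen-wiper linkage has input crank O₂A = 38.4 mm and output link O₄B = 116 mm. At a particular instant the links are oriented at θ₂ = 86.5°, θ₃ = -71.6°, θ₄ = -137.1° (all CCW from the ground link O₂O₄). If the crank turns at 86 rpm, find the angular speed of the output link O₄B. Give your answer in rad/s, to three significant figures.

1.22

ω₂ = 9.006 rad/s (from 86 rpm).
Differentiating the loop-closure r₂e^{iθ₂}+r₃e^{iθ₃}=r₁+r₄e^{iθ₄} gives r₂ω₂e^{iθ₂}+r₃ω₃e^{iθ₃}=r₄ω₄e^{iθ₄}.
Eliminating the other unknown: ω₄ = r₂ω₂ sin(θ₂−θ₃) / [r₄ sin(θ₄−θ₃)].
Numerator sine = +0.37299; denominator sine = -0.90996.
Result = 0.0384·9.006·(+0.37299) / (0.116·(-0.90996)) = -1.222 rad/s; magnitude 1.222 rad/s.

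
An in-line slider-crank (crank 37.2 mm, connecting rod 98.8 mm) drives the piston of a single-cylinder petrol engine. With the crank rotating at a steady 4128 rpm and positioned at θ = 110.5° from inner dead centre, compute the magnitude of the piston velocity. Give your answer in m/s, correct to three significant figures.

ω = 2π·4128/60 = 432.3 rad/s
For an in-line slider-crank, x = r cosθ + √(L² − r² sin²θ), so v = −rω sinθ·[1 + r cosθ/√(L² − r² sin²θ)].
With r = 0.0372 m, L = 0.0988 m, θ = 110.5°: √(L² − r² sin²θ) = 0.092452 m.
v = −0.0372·432.3·0.93667·[1 + 0.0372·-0.35021/0.092452] = -12.94 m/s.
|v| = 12.94 m/s.

12.9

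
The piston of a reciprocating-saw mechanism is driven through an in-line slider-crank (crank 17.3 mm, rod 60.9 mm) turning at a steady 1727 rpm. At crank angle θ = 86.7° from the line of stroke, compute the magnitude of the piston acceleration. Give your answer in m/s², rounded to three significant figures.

ω = 2π·1727/60 = 180.9 rad/s
x(θ) = r cosθ + √(L² − r² sin²θ); with ω constant, a = ω²·d²x/dθ².
d²x/dθ² = −r cosθ − r²(cos2θ)/√u − r⁴ sin²2θ/(4u^{3/2}),  u = L² − r² sin²θ = 0.00341051 m².
Substituting r = 0.0173 m, L = 0.0609 m, θ = 86.7°: d²x/dθ² = +0.0040936 m.
a = ω²·d²x/dθ² = (180.9)²·(+0.0040936) = +133.89 m/s²;  |a| = 133.89 m/s².

134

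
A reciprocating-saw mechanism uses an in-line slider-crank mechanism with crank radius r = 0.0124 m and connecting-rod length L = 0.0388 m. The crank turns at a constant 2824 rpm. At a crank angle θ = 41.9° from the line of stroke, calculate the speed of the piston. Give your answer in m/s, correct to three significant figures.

3.05

ω = 2π·2824/60 = 295.7 rad/s
For an in-line slider-crank, x = r cosθ + √(L² − r² sin²θ), so v = −rω sinθ·[1 + r cosθ/√(L² − r² sin²θ)].
With r = 0.0124 m, L = 0.0388 m, θ = 41.9°: √(L² − r² sin²θ) = 0.037906 m.
v = −0.0124·295.7·0.66783·[1 + 0.0124·0.74431/0.037906] = -3.0452 m/s.
|v| = 3.0452 m/s.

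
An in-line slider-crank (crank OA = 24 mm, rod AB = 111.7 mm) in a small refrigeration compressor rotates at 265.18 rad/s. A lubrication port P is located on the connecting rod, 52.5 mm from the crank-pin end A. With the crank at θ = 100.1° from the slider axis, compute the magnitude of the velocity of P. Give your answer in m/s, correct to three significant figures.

ω = 265.2 rad/s.  Crank-pin speed |V_A| = rω = 6.3643 m/s, perpendicular to OA.
Rod angle: sinφ = −(r/L) sinθ ⇒ φ = -12.212°; ω_rod = −rω cosθ/√(L²−r²sin²θ) = +10.223 rad/s.
V_P = V_A + ω_rod × AP, with AP = 0.0525 m along the rod.
Components: V_Px = −rω sinθ − a·ω_rod·sinφ = -6.1522 m/s;  V_Py = rω cosθ + a·ω_rod·cosφ = -0.59152 m/s.
|V_P| = √(V_Px² + V_Py²) = 6.1805 m/s.

6.18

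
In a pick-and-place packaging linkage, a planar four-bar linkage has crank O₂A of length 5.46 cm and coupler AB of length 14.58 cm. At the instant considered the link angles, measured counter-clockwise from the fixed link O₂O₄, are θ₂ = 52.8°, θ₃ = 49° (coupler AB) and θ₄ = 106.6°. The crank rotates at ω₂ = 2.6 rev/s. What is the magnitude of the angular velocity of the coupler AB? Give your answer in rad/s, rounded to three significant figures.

5.85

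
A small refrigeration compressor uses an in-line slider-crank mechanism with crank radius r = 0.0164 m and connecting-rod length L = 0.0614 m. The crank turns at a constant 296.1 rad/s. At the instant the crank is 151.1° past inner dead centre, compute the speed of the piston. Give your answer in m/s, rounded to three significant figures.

1.79

ω = 296.1 rad/s
For an in-line slider-crank, x = r cosθ + √(L² − r² sin²θ), so v = −rω sinθ·[1 + r cosθ/√(L² − r² sin²θ)].
With r = 0.0164 m, L = 0.0614 m, θ = 151.1°: √(L² − r² sin²θ) = 0.060886 m.
v = −0.0164·296.1·0.48328·[1 + 0.0164·-0.87546/0.060886] = -1.7934 m/s.
|v| = 1.7934 m/s.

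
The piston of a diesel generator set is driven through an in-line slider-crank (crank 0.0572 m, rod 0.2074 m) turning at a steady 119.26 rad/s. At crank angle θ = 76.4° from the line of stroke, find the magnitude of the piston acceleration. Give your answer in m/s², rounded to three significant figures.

ω = 119.3 rad/s
x(θ) = r cosθ + √(L² − r² sin²θ); with ω constant, a = ω²·d²x/dθ².
d²x/dθ² = −r cosθ − r²(cos2θ)/√u − r⁴ sin²2θ/(4u^{3/2}),  u = L² − r² sin²θ = 0.0399238 m².
Substituting r = 0.0572 m, L = 0.2074 m, θ = 76.4°: d²x/dθ² = +0.0010438 m.
a = ω²·d²x/dθ² = (119.3)²·(+0.0010438) = +14.846 m/s²;  |a| = 14.846 m/s².

14.8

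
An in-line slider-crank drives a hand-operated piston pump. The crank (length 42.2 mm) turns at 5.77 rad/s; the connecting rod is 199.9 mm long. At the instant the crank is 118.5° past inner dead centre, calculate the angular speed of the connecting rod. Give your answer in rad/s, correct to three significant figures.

0.591

ω = 5.77 rad/s
The rod makes angle φ with the slider axis where L sinφ = r sinθ; differentiating, L cosφ·φ̇ = r ω cosθ.
L cosφ = √(L² − r² sin²θ) = 0.19643 m.
|ω_rod| = r ω |cosθ| / √(L² − r² sin²θ) = 0.0422·5.77·0.47716/0.19643 = 0.59149 rad/s.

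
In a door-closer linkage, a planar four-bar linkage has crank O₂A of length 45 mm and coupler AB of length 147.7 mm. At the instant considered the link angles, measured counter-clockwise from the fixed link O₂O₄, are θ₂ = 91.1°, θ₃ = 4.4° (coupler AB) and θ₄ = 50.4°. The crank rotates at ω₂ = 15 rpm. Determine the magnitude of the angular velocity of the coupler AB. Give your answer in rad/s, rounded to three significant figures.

0.434

ω₂ = 1.571 rad/s (from 15 rpm).
Differentiating the loop-closure r₂e^{iθ₂}+r₃e^{iθ₃}=r₁+r₄e^{iθ₄} gives r₂ω₂e^{iθ₂}+r₃ω₃e^{iθ₃}=r₄ω₄e^{iθ₄}.
Eliminating the other unknown: ω₃ = r₂ω₂ sin(θ₄−θ₂) / [r₃ sin(θ₃−θ₄)].
Numerator sine = -0.65210; denominator sine = -0.71934.
Result = 0.045·1.571·(-0.65210) / (0.1477·(-0.71934)) = +0.43384 rad/s; magnitude 0.43384 rad/s.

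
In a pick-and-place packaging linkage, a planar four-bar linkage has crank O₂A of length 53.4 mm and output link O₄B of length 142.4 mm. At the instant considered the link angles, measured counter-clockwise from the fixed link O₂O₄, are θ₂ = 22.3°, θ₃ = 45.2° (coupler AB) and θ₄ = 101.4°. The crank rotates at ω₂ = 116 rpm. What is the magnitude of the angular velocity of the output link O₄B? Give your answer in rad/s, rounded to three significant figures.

2.13

ω₂ = 12.15 rad/s (from 116 rpm).
Differentiating the loop-closure r₂e^{iθ₂}+r₃e^{iθ₃}=r₁+r₄e^{iθ₄} gives r₂ω₂e^{iθ₂}+r₃ω₃e^{iθ₃}=r₄ω₄e^{iθ₄}.
Eliminating the other unknown: ω₄ = r₂ω₂ sin(θ₂−θ₃) / [r₄ sin(θ₄−θ₃)].
Numerator sine = -0.38912; denominator sine = +0.83098.
Result = 0.0534·12.15·(-0.38912) / (0.1424·(+0.83098)) = -2.1331 rad/s; magnitude 2.1331 rad/s.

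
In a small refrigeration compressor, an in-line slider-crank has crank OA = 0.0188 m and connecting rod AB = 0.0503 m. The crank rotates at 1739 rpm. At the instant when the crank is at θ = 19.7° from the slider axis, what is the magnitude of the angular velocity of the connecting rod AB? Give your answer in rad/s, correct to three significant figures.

64.6

ω = 182.1 rad/s (converted from 1739 rpm).
The rod makes angle φ with the slider axis where L sinφ = r sinθ; differentiating, L cosφ·φ̇ = r ω cosθ.
L cosφ = √(L² − r² sin²θ) = 0.049899 m.
|ω_rod| = r ω |cosθ| / √(L² − r² sin²θ) = 0.0188·182.1·0.94147/0.049899 = 64.595 rad/s.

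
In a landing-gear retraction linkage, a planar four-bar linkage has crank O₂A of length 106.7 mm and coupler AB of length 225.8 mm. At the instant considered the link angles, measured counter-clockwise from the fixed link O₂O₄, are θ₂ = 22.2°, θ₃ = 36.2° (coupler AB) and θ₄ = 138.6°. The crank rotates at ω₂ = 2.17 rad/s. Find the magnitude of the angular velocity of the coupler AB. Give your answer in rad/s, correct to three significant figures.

ω₂ = 2.17 rad/s
Differentiating the loop-closure r₂e^{iθ₂}+r₃e^{iθ₃}=r₁+r₄e^{iθ₄} gives r₂ω₂e^{iθ₂}+r₃ω₃e^{iθ₃}=r₄ω₄e^{iθ₄}.
Eliminating the other unknown: ω₃ = r₂ω₂ sin(θ₄−θ₂) / [r₃ sin(θ₃−θ₄)].
Numerator sine = +0.89571; denominator sine = -0.97667.
Result = 0.1067·2.17·(+0.89571) / (0.2258·(-0.97667)) = -0.94042 rad/s; magnitude 0.94042 rad/s.

0.940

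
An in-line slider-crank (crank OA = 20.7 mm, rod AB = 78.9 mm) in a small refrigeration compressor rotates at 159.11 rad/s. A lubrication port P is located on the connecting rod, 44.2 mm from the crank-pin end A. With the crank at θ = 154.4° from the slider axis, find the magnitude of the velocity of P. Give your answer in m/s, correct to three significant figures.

1.80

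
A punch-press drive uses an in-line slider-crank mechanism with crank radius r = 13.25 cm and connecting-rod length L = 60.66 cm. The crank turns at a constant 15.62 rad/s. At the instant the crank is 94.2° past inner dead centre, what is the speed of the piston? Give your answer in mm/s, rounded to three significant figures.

ω = 15.62 rad/s
For an in-line slider-crank, x = r cosθ + √(L² − r² sin²θ), so v = −rω sinθ·[1 + r cosθ/√(L² − r² sin²θ)].
With r = 0.1325 m, L = 0.6066 m, θ = 94.2°: √(L² − r² sin²θ) = 0.59203 m.
v = −0.1325·15.62·0.99731·[1 + 0.1325·-0.07324/0.59203] = -2.0303 m/s.
|v| = 2.0303 m/s = 2030.3 mm/s.

2030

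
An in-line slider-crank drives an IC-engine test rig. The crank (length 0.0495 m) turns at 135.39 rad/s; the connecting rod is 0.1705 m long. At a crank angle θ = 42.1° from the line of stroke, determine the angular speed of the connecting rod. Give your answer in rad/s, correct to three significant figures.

ω = 135.4 rad/s
The rod makes angle φ with the slider axis where L sinφ = r sinθ; differentiating, L cosφ·φ̇ = r ω cosθ.
L cosφ = √(L² − r² sin²θ) = 0.16724 m.
|ω_rod| = r ω |cosθ| / √(L² − r² sin²θ) = 0.0495·135.4·0.74198/0.16724 = 29.733 rad/s.

29.7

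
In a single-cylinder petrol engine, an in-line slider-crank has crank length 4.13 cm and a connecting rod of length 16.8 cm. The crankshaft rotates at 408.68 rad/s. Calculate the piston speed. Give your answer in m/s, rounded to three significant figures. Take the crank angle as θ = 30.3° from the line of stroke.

ω = 408.7 rad/s
For an in-line slider-crank, x = r cosθ + √(L² − r² sin²θ), so v = −rω sinθ·[1 + r cosθ/√(L² − r² sin²θ)].
With r = 0.0413 m, L = 0.168 m, θ = 30.3°: √(L² − r² sin²θ) = 0.1667 m.
v = −0.0413·408.7·0.50453·[1 + 0.0413·0.86340/0.1667] = -10.337 m/s.
|v| = 10.337 m/s.

10.3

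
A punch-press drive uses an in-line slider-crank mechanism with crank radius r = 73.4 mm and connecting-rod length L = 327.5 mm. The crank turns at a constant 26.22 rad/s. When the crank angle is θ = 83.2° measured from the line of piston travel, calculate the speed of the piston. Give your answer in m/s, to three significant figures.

1.96

ω = 26.22 rad/s
For an in-line slider-crank, x = r cosθ + √(L² − r² sin²θ), so v = −rω sinθ·[1 + r cosθ/√(L² − r² sin²θ)].
With r = 0.0734 m, L = 0.3275 m, θ = 83.2°: √(L² − r² sin²θ) = 0.31929 m.
v = −0.0734·26.22·0.99297·[1 + 0.0734·0.11840/0.31929] = -1.963 m/s.
|v| = 1.963 m/s.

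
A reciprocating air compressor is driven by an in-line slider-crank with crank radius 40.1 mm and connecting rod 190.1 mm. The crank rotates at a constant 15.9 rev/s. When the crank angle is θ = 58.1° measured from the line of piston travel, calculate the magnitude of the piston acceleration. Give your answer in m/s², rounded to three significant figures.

ω = 2π·15.9 = 99.9 rad/s
x(θ) = r cosθ + √(L² − r² sin²θ); with ω constant, a = ω²·d²x/dθ².
d²x/dθ² = −r cosθ − r²(cos2θ)/√u − r⁴ sin²2θ/(4u^{3/2}),  u = L² − r² sin²θ = 0.034979 m².
Substituting r = 0.0401 m, L = 0.1901 m, θ = 58.1°: d²x/dθ² = -0.017474 m.
a = ω²·d²x/dθ² = (99.9)²·(-0.017474) = -174.4 m/s²;  |a| = 174.4 m/s².

174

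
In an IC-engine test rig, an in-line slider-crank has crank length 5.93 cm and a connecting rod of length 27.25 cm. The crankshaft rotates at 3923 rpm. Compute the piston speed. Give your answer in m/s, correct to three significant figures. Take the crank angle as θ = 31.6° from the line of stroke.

ω = 2π·3923/60 = 410.8 rad/s
For an in-line slider-crank, x = r cosθ + √(L² − r² sin²θ), so v = −rω sinθ·[1 + r cosθ/√(L² − r² sin²θ)].
With r = 0.0593 m, L = 0.2725 m, θ = 31.6°: √(L² − r² sin²θ) = 0.27072 m.
v = −0.0593·410.8·0.52399·[1 + 0.0593·0.85173/0.27072] = -15.147 m/s.
|v| = 15.147 m/s.

15.1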